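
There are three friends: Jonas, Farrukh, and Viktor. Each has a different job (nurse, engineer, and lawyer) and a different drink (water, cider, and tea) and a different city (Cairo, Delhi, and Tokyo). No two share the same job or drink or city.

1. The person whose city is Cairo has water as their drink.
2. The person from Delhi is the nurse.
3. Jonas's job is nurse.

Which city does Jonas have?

Delhi

With clues 1–3, Cairo and Tokyo are impossible for Jonas's city.
That leaves Delhi.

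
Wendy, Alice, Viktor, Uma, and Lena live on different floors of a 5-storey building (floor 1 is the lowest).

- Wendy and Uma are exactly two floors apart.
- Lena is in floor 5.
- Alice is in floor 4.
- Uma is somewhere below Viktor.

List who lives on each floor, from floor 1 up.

Uma, Viktor, Wendy, Alice, Lena

From clues 1–2: Lena → floor 5.
From clues 1–3: Viktor → floor 2, Alice → floor 4.
From clues 1–4: Uma → floor 1, Wendy → floor 3.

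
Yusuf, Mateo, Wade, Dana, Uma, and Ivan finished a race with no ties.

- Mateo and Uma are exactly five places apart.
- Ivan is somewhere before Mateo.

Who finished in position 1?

With clue 1, Dana, Ivan, Wade, and Yusuf are ruled out for place 1.
With clues 1–2, Mateo is ruled out for place 1.
So place 1 is Uma.

Uma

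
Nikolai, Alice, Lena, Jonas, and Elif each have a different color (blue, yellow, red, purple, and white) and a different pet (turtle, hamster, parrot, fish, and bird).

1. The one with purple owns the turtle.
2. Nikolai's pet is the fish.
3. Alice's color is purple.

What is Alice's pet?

turtle

With clues 1–2, fish is impossible for Alice's pet.
With clues 1–3, bird, hamster, and parrot are impossible for Alice's pet.
That leaves turtle.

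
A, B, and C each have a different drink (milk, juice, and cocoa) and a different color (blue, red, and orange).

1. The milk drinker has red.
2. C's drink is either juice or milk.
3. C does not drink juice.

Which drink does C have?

With clues 1–2, cocoa is impossible for C's drink.
With clues 1–3, juice is impossible for C's drink.
That leaves milk.

milk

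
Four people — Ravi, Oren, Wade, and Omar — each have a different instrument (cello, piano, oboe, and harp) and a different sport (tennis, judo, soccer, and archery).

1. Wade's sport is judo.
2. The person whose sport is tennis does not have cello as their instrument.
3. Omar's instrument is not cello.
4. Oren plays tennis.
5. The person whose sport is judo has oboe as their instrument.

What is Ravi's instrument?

With clues 1–5, harp, oboe, and piano are impossible for Ravi's instrument.
That leaves cello.

cello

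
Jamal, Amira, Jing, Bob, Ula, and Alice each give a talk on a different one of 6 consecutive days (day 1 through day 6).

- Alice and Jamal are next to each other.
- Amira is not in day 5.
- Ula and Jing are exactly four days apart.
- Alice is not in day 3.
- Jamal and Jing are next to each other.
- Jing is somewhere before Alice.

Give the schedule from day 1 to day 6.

Amira, Jing, Jamal, Alice, Bob, Ula

From clues 1–2: Amira is in {1,2,3,4,6}.
From clues 1–3: Jamal is in {2,3,4,5}.
From clues 1–4: Jamal is in {3,4,5}.
From clues 1–5: Alice → day 4.
From clues 1–6: Amira → day 1, Jing → day 2, Jamal → day 3, Bob → day 5, Ula → day 6.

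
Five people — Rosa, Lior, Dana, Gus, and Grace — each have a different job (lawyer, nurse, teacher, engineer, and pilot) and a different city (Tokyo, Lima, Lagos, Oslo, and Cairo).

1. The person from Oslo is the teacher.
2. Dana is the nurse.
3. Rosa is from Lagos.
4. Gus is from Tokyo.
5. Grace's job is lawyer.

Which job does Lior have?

With clues 1–2, nurse is impossible for Lior's job.
With clues 1–5, engineer, lawyer, and pilot are impossible for Lior's job.
That leaves teacher.

teacher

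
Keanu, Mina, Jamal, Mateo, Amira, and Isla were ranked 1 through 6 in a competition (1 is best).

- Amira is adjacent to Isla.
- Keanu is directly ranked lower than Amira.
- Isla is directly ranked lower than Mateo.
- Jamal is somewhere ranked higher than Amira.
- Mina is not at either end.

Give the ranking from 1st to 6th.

From clues 1–2: Keanu is in {3,4,5,6}.
From clues 1–3: Keanu is in {4,5,6}.
From clues 1–4: Keanu is in {5,6}.
From clues 1–5: Jamal → rank 1, Mina → rank 2, Mateo → rank 3, Isla → rank 4, Amira → rank 5, Keanu → rank 6.

Jamal, Mina, Mateo, Isla, Amira, Keanu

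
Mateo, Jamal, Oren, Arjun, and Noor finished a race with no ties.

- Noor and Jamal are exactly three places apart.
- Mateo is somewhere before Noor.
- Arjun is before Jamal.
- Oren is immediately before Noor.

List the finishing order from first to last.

From clue 1: Jamal is in {1,2,4,5}.
From clues 1–2: Jamal is in {1,2,5}.
From clues 1–3: Jamal is in {2,5}.
From clues 1–4: Arjun → place 1, Jamal → place 2, Mateo → place 3, Oren → place 4, Noor → place 5.

Arjun, Jamal, Mateo, Oren, Noor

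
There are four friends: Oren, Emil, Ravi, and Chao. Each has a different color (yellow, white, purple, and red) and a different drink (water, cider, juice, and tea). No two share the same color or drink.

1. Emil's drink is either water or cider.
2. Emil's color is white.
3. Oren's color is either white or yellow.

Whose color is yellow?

With clues 1–2, Emil is impossible for the one with color yellow.
With clues 1–3, Chao and Ravi are impossible for the one with color yellow.
That leaves Oren.

Oren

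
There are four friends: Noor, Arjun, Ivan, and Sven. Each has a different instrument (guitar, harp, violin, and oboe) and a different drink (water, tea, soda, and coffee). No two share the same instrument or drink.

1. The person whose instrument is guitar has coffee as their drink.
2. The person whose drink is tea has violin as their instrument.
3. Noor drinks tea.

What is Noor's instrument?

violin

With clues 1–3, guitar, harp, and oboe are impossible for Noor's instrument.
That leaves violin.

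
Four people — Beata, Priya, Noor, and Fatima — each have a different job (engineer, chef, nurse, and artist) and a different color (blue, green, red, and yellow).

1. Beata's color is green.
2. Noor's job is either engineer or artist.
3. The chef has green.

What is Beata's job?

With clues 1–3, artist, engineer, and nurse are impossible for Beata's job.
That leaves chef.

chef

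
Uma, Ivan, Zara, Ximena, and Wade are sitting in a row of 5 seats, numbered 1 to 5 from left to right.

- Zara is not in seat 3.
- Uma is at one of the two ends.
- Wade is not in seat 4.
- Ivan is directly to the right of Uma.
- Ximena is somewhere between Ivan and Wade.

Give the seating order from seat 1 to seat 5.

Uma, Ivan, Ximena, Zara, Wade

From clue 1: Zara is in {1,2,4,5}.
From clues 1–2: Uma is in {1,5}.
From clues 1–4: Uma → seat 1, Ivan → seat 2.
From clues 1–5: Ximena → seat 3, Zara → seat 4, Wade → seat 5.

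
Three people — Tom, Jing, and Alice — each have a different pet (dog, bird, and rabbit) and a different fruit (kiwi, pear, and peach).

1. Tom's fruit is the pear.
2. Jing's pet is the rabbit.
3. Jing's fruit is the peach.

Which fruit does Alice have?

Clue 1 rules out pear for Alice's fruit.
With clues 1–3, peach is impossible for Alice's fruit.
That leaves kiwi.

kiwi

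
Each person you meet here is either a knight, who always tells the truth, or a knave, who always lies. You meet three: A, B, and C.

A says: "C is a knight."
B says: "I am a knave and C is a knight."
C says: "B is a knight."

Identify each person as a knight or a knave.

A: knave, B: knave, C: knave

Consider A. Suppose A is a knight.
Then no assignment of the remaining roles makes every statement match its speaker's type — contradiction.
So A is a knave.
Consider B. Suppose B is a knight.
Then B's own statement would have to be true, but it can't be — contradiction.
So B is a knave.
With that fixed, C's statement is false, so C is a knave.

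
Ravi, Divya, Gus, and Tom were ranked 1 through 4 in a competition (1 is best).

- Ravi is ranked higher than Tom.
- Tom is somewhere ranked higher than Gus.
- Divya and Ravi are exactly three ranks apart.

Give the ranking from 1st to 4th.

From clue 1: Ravi is in {1,2,3}.
From clues 1–2: Ravi is in {1,2}.
From clues 1–3: Ravi → rank 1, Tom → rank 2, Gus → rank 3, Divya → rank 4.

Ravi, Tom, Gus, Divya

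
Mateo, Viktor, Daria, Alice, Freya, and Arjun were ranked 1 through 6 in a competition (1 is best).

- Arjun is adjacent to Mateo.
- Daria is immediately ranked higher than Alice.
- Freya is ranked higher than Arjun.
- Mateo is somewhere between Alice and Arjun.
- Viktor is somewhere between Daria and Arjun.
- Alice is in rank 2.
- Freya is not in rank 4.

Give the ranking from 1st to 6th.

From clues 1–2: Daria is in {1,2,3,4,5}.
From clues 1–3: Freya is in {1,2,3,4}.
From clues 1–4: Mateo is in {3,4,5}.
From clues 1–5: Mateo is in {3,5}.
From clues 1–6: Daria → rank 1, Alice → rank 2, Mateo → rank 5, Arjun → rank 6.
From clues 1–7: Freya → rank 3, Viktor → rank 4.

Daria, Alice, Freya, Viktor, Mateo, Arjun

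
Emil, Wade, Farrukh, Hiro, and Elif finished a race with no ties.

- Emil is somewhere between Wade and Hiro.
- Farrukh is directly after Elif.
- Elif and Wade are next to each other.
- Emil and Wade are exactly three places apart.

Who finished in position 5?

Hiro

With clue 1, Emil is ruled out for place 5.
With clues 1–2, Elif is ruled out for place 5.
With clues 1–3, Wade is ruled out for place 5.
With clues 1–4, Farrukh is ruled out for place 5.
So place 5 is Hiro.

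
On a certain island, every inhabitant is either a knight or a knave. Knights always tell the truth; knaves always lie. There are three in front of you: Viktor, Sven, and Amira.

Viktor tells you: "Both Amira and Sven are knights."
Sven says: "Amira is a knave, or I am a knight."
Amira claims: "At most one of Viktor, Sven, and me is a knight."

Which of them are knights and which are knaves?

Viktor: knave, Sven: knave, Amira: knight

Consider Viktor. Suppose Viktor is a knight.
Then no assignment of the remaining roles makes every statement match its speaker's type — contradiction.
So Viktor is a knave.
Consider Sven. Suppose Sven is a knight.
Then whichever role Amira has, Amira's statement has the wrong truth value — contradiction.
So Sven is a knave.
With that fixed, Amira's statement is true, so Amira is a knight.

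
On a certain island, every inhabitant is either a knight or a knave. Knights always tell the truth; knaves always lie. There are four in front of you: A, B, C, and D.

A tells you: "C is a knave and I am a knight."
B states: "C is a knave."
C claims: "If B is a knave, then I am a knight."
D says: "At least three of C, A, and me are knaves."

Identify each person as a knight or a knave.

Consider A. Suppose A is a knight.
Then no assignment of the remaining roles makes every statement match its speaker's type — contradiction.
So A is a knave.
Consider B. Suppose B is a knight.
Then no assignment of the remaining roles makes every statement match its speaker's type — contradiction.
So B is a knave.
Consider C. Suppose C is a knave.
Then B's statement comes out true, contradicting B being a knave.
So C is a knight.
With that fixed, D's statement is false, so D is a knave.

A: knave, B: knave, C: knight, D: knave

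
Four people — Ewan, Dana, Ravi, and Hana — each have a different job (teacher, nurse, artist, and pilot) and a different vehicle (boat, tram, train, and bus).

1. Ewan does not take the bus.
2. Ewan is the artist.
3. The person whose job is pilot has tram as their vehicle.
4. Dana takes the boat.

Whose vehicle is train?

With clues 1–4, Dana, Hana, and Ravi are impossible for the one with vehicle train.
That leaves Ewan.

Ewan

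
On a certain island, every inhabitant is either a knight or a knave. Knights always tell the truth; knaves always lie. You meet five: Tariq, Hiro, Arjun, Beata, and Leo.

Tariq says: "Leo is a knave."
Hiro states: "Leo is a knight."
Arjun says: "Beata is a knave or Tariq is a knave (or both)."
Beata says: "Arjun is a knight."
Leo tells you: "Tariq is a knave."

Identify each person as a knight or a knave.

Consider Tariq. Suppose Tariq is a knight.
Then no assignment of the remaining roles makes every statement match its speaker's type — contradiction.
So Tariq is a knave.
With that fixed, Arjun's statement is true, so Arjun is a knight.
With that fixed, Beata's statement is true, so Beata is a knight.
With that fixed, Leo's statement is true, so Leo is a knight.
With that fixed, Hiro's statement is true, so Hiro is a knight.

Tariq: knave, Hiro: knight, Arjun: knight, Beata: knight, Leo: knight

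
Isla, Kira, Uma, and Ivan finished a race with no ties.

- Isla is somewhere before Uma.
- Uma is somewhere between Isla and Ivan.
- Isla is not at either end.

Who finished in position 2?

With clues 1–2, Ivan is ruled out for place 2.
With clues 1–3, Kira and Uma are ruled out for place 2.
So place 2 is Isla.

Isla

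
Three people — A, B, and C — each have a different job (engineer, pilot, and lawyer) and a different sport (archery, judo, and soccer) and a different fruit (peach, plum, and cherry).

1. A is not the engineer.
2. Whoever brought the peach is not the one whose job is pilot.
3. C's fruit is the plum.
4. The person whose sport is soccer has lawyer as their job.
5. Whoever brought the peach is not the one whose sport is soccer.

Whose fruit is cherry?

A

With clues 1–3, C is impossible for the one with fruit cherry.
With clues 1–5, B is impossible for the one with fruit cherry.
That leaves A.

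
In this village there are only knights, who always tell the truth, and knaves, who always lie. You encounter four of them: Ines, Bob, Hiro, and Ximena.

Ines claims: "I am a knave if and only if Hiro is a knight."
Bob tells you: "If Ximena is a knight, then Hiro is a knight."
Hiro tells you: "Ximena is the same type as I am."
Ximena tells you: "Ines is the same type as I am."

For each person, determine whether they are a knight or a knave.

Consider Ines. Suppose Ines is a knave.
Then whichever role Ximena has, Ximena's statement has the wrong truth value — contradiction.
So Ines is a knight.
Consider Bob. Suppose Bob is a knight.
Then no assignment of the remaining roles makes every statement match its speaker's type — contradiction.
So Bob is a knave.
Consider Hiro. Suppose Hiro is a knight.
Then Ines's statement comes out false, contradicting Ines being a knight.
So Hiro is a knave.
Consider Ximena. Suppose Ximena is a knave.
Then Bob's statement comes out true, contradicting Bob being a knave.
So Ximena is a knight.

Ines: knight, Bob: knave, Hiro: knave, Ximena: knight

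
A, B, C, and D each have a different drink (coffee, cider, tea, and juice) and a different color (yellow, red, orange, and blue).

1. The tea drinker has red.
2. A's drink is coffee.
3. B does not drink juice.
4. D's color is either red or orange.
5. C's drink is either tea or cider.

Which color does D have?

orange

With clues 1–4, blue and yellow are impossible for D's color.
With clues 1–5, red is impossible for D's color.
That leaves orange.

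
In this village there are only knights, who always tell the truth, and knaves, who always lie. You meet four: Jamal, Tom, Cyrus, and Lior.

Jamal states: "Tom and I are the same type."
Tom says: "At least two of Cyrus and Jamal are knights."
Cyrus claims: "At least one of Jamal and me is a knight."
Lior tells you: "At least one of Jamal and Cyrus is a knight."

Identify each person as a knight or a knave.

Consider Jamal. Suppose Jamal is a knave.
Then no assignment of the remaining roles makes every statement match its speaker's type — contradiction.
So Jamal is a knight.
With that fixed, Cyrus's statement is true, so Cyrus is a knight.
With that fixed, Lior's statement is true, so Lior is a knight.
With that fixed, Tom's statement is true, so Tom is a knight.

Jamal: knight, Tom: knight, Cyrus: knight, Lior: knight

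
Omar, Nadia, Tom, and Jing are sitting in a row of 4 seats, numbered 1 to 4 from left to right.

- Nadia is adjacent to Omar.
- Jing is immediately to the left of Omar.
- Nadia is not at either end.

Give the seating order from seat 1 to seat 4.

From clues 1–2: Omar is in {2,3}.
From clues 1–3: Jing → seat 1, Omar → seat 2, Nadia → seat 3, Tom → seat 4.

Jing, Omar, Nadia, Tom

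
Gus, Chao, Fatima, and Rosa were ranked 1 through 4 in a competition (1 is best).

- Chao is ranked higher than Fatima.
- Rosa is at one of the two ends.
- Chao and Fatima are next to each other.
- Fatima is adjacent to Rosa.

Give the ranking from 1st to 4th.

Gus, Chao, Fatima, Rosa

From clue 1: Chao is in {1,2,3}.
From clues 1–2: Rosa is in {1,4}.
From clues 1–4: Gus → rank 1, Chao → rank 2, Fatima → rank 3, Rosa → rank 4.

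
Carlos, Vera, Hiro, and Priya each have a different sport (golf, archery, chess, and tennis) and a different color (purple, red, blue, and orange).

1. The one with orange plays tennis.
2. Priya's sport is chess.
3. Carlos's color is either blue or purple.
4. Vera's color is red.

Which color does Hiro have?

orange

With clues 1–4, blue, purple, and red are impossible for Hiro's color.
That leaves orange.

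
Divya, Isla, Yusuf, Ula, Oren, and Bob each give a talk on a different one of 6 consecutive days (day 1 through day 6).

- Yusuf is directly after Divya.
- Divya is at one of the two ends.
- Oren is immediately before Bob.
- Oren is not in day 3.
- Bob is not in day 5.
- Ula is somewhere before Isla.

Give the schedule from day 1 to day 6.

Divya, Yusuf, Ula, Isla, Oren, Bob

From clue 1: Divya is in {1,2,3,4,5}.
From clues 1–2: Divya → day 1, Yusuf → day 2.
From clues 1–3: Oren is in {3,4,5}.
From clues 1–4: Oren is in {4,5}.
From clues 1–5: Oren → day 5, Bob → day 6.
From clues 1–6: Ula → day 3, Isla → day 4.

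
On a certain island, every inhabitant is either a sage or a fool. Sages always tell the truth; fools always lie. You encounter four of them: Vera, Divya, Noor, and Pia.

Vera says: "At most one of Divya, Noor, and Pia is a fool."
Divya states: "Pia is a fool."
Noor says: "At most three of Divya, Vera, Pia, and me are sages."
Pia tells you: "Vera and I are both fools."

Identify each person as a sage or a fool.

Vera: sage, Divya: sage, Noor: sage, Pia: fool

Consider Vera. Suppose Vera is a fool.
Then whichever role Pia has, Pia's statement has the wrong truth value — contradiction.
So Vera is a sage.
With that fixed, Pia's statement is false, so Pia is a fool.
With that fixed, Divya's statement is true, so Divya is a sage.
With that fixed, Noor's statement is true, so Noor is a sage.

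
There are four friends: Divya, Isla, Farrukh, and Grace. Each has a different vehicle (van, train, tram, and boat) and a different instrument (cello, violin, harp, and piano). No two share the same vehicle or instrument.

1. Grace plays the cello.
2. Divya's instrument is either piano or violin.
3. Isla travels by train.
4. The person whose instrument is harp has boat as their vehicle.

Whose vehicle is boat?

With clues 1–3, Isla is impossible for the one with vehicle boat.
With clues 1–4, Divya and Grace are impossible for the one with vehicle boat.
That leaves Farrukh.

Farrukh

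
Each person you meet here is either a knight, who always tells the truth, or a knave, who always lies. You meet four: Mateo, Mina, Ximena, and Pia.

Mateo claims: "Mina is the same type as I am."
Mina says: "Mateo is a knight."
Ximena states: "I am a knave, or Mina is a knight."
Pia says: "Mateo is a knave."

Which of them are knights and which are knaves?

Consider Mateo. Suppose Mateo is a knave.
Then no assignment of the remaining roles makes every statement match its speaker's type — contradiction.
So Mateo is a knight.
With that fixed, Mina's statement is true, so Mina is a knight.
With that fixed, Ximena's statement is true, so Ximena is a knight.
With that fixed, Pia's statement is false, so Pia is a knave.

Mateo: knight, Mina: knight, Ximena: knight, Pia: knave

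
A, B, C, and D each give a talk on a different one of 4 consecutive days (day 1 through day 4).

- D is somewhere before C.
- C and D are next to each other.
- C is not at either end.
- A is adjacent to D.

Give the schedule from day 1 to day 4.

From clue 1: C is in {2,3,4}.
From clues 1–3: C is in {2,3}.
From clues 1–4: A → day 1, D → day 2, C → day 3, B → day 4.

A, D, C, B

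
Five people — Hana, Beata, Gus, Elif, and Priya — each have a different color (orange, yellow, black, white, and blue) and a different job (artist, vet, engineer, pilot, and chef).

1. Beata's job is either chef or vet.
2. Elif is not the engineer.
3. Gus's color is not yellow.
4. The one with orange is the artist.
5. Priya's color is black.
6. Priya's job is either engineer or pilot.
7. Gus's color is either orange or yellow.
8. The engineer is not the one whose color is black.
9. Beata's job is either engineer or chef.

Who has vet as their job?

With clues 1–6, Priya is impossible for the one with job vet.
With clues 1–7, Gus is impossible for the one with job vet.
With clues 1–8, Hana is impossible for the one with job vet.
With clues 1–9, Beata is impossible for the one with job vet.
That leaves Elif.

Elif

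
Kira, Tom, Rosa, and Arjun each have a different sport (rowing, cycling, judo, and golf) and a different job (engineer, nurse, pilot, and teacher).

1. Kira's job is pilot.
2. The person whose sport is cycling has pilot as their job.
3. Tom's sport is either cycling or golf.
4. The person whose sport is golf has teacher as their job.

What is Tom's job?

Clue 1 rules out pilot for Tom's job.
With clues 1–4, engineer and nurse are impossible for Tom's job.
That leaves teacher.

teacher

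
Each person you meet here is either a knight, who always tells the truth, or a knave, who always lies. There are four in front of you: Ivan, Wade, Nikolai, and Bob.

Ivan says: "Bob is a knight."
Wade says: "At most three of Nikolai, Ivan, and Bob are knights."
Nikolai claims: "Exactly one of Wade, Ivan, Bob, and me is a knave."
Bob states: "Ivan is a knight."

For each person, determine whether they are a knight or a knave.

Ivan: knave, Wade: knight, Nikolai: knave, Bob: knave

Regardless of anyone's role, Wade's statement is true, so Wade is a knight.
Consider Ivan. Suppose Ivan is a knight.
Then no assignment of the remaining roles makes every statement match its speaker's type — contradiction.
So Ivan is a knave.
With that fixed, Bob's statement is false, so Bob is a knave.
With that fixed, Nikolai's statement is false, so Nikolai is a knave.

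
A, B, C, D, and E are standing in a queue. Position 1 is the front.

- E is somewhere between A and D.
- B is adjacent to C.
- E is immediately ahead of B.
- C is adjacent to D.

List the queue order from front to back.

From clue 1: E is in {2,3,4}.
From clues 1–2: E is in {2,4}.
From clues 1–3: E → position 2, B → position 3, C → position 4.
From clues 1–4: A → position 1, D → position 5.

A, E, B, C, D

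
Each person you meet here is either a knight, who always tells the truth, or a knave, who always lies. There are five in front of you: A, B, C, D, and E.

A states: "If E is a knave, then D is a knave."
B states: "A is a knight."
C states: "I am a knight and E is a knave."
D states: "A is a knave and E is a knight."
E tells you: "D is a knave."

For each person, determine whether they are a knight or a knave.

A: knight, B: knight, C: knave, D: knave, E: knight

Consider A. Suppose A is a knave.
Then no assignment of the remaining roles makes every statement match its speaker's type — contradiction.
So A is a knight.
With that fixed, B's statement is true, so B is a knight.
With that fixed, D's statement is false, so D is a knave.
With that fixed, E's statement is true, so E is a knight.
With that fixed, C's statement is false, so C is a knave.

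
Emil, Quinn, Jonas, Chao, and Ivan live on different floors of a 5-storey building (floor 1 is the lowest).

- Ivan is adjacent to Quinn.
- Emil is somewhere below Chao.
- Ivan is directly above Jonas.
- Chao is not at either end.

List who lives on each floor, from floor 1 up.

From clues 1–2: Emil is in {1,2,3,4}.
From clues 1–3: Emil is in {1,4}.
From clues 1–4: Emil → floor 1, Chao → floor 2, Jonas → floor 3, Ivan → floor 4, Quinn → floor 5.

Emil, Chao, Jonas, Ivan, Quinn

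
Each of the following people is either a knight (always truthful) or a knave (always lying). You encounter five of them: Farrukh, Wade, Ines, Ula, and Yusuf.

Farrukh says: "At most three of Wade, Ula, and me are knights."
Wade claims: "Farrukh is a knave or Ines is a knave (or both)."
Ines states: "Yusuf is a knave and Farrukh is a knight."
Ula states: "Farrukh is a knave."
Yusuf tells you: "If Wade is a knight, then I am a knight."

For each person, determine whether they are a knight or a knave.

Farrukh: knight, Wade: knight, Ines: knave, Ula: knave, Yusuf: knight

Regardless of anyone's role, Farrukh's statement is true, so Farrukh is a knight.
With that fixed, Ula's statement is false, so Ula is a knave.
Consider Wade. Suppose Wade is a knave.
Then no assignment of the remaining roles makes every statement match its speaker's type — contradiction.
So Wade is a knight.
Consider Ines. Suppose Ines is a knight.
Then Wade's statement comes out false, contradicting Wade being a knight.
So Ines is a knave.
Consider Yusuf. Suppose Yusuf is a knave.
Then Ines's statement comes out true, contradicting Ines being a knave.
So Yusuf is a knight.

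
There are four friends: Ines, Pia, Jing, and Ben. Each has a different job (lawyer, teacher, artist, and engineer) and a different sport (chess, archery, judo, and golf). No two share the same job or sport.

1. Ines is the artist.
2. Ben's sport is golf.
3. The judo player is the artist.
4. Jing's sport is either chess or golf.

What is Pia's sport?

With clues 1–2, golf is impossible for Pia's sport.
With clues 1–3, judo is impossible for Pia's sport.
With clues 1–4, chess is impossible for Pia's sport.
That leaves archery.

archery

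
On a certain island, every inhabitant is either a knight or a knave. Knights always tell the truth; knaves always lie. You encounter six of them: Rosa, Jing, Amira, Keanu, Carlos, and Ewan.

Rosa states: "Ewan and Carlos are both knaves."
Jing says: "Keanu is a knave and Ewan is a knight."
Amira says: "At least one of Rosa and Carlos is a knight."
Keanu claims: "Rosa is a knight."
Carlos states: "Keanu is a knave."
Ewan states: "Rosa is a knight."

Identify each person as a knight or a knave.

Rosa: knave, Jing: knave, Amira: knight, Keanu: knave, Carlos: knight, Ewan: knave

Consider Rosa. Suppose Rosa is a knight.
Then no assignment of the remaining roles makes every statement match its speaker's type — contradiction.
So Rosa is a knave.
With that fixed, Keanu's statement is false, so Keanu is a knave.
With that fixed, Carlos's statement is true, so Carlos is a knight.
With that fixed, Ewan's statement is false, so Ewan is a knave.
With that fixed, Jing's statement is false, so Jing is a knave.
With that fixed, Amira's statement is true, so Amira is a knight.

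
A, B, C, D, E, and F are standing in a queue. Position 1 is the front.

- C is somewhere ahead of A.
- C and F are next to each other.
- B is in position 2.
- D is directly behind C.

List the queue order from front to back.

E, B, F, C, D, A

From clue 1: A is in {2,3,4,5,6}.
From clues 1–2: A is in {3,4,5,6}.
From clues 1–3: B → position 2.
From clues 1–4: E → position 1, F → position 3, C → position 4, D → position 5, A → position 6.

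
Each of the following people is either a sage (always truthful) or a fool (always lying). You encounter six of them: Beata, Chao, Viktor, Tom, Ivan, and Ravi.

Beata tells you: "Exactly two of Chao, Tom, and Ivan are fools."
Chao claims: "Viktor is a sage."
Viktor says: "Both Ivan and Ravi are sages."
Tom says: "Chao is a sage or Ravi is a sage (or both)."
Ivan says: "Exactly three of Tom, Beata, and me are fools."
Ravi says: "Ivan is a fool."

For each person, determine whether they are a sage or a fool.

Consider Beata. Suppose Beata is a fool.
Then no assignment of the remaining roles makes every statement match its speaker's type — contradiction.
So Beata is a sage.
With that fixed, Ivan's statement is false, so Ivan is a fool.
With that fixed, Ravi's statement is true, so Ravi is a sage.
With that fixed, Viktor's statement is false, so Viktor is a fool.
With that fixed, Tom's statement is true, so Tom is a sage.
With that fixed, Chao's statement is false, so Chao is a fool.

Beata: sage, Chao: fool, Viktor: fool, Tom: sage, Ivan: fool, Ravi: sage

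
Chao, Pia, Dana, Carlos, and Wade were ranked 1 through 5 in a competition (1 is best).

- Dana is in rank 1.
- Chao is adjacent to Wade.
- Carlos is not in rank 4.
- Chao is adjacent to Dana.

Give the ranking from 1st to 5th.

From clue 1: Dana → rank 1.
From clues 1–2: Chao is in {2,3,4,5}.
From clues 1–3: Carlos is in {2,3,5}.
From clues 1–4: Chao → rank 2, Wade → rank 3, Pia → rank 4, Carlos → rank 5.

Dana, Chao, Wade, Pia, Carlos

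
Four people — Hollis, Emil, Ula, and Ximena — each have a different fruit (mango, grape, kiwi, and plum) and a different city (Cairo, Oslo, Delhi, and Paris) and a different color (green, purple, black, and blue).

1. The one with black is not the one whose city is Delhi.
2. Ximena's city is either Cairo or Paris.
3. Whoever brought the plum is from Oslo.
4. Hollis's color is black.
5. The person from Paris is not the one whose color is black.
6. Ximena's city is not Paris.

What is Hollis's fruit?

plum

With clues 1–6, grape, kiwi, and mango are impossible for Hollis's fruit.
That leaves plum.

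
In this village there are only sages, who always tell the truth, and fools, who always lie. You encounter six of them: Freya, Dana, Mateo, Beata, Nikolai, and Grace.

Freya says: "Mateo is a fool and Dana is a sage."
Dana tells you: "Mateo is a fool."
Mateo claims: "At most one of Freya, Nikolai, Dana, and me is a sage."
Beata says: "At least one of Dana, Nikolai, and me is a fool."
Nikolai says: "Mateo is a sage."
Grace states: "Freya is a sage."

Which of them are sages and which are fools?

Freya: sage, Dana: sage, Mateo: fool, Beata: sage, Nikolai: fool, Grace: sage

Consider Freya. Suppose Freya is a fool.
Then no assignment of the remaining roles makes every statement match its speaker's type — contradiction.
So Freya is a sage.
With that fixed, Grace's statement is true, so Grace is a sage.
Consider Dana. Suppose Dana is a fool.
Then Freya's statement comes out false, contradicting Freya being a sage.
So Dana is a sage.
With that fixed, Mateo's statement is false, so Mateo is a fool.
With that fixed, Nikolai's statement is false, so Nikolai is a fool.
With that fixed, Beata's statement is true, so Beata is a sage.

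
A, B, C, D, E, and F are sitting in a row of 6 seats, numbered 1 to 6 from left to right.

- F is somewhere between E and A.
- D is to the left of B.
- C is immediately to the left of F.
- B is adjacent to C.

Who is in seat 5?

With clues 1–3, C is ruled out for seat 5.
With clues 1–4, A, B, D, and E are ruled out for seat 5.
So seat 5 is F.

F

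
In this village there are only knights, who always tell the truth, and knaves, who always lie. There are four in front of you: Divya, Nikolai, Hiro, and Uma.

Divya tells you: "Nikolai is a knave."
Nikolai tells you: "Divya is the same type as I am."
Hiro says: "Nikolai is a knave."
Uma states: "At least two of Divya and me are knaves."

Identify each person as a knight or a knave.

Consider Divya. Suppose Divya is a knave.
Then whichever role Nikolai has, Nikolai's statement has the wrong truth value — contradiction.
So Divya is a knight.
With that fixed, Uma's statement is false, so Uma is a knave.
Consider Nikolai. Suppose Nikolai is a knight.
Then Divya's statement comes out false, contradicting Divya being a knight.
So Nikolai is a knave.
With that fixed, Hiro's statement is true, so Hiro is a knight.

Divya: knight, Nikolai: knave, Hiro: knight, Uma: knave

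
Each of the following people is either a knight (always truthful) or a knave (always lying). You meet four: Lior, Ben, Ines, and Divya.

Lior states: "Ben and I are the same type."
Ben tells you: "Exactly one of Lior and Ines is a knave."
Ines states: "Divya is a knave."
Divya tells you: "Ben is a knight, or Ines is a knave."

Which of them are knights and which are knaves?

Lior: knight, Ben: knight, Ines: knave, Divya: knight

Consider Lior. Suppose Lior is a knave.
Then no assignment of the remaining roles makes every statement match its speaker's type — contradiction.
So Lior is a knight.
Consider Ben. Suppose Ben is a knave.
Then Lior's statement comes out false, contradicting Lior being a knight.
So Ben is a knight.
With that fixed, Divya's statement is true, so Divya is a knight.
With that fixed, Ines's statement is false, so Ines is a knave.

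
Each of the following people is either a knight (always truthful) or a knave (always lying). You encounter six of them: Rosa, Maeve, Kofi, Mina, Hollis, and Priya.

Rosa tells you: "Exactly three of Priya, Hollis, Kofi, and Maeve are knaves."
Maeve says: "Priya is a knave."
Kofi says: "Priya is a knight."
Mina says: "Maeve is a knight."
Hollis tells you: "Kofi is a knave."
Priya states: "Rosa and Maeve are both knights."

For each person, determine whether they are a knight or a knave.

Consider Rosa. Suppose Rosa is a knight.
Then no assignment of the remaining roles makes every statement match its speaker's type — contradiction.
So Rosa is a knave.
With that fixed, Priya's statement is false, so Priya is a knave.
With that fixed, Maeve's statement is true, so Maeve is a knight.
With that fixed, Kofi's statement is false, so Kofi is a knave.
With that fixed, Mina's statement is true, so Mina is a knight.
With that fixed, Hollis's statement is true, so Hollis is a knight.

Rosa: knave, Maeve: knight, Kofi: knave, Mina: knight, Hollis: knight, Priya: knave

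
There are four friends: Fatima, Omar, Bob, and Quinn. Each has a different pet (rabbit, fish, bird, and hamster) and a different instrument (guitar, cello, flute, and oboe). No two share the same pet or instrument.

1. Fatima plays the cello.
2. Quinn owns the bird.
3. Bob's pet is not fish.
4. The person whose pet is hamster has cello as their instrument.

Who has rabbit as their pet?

With clues 1–2, Quinn is impossible for the one with pet rabbit.
With clues 1–4, Fatima and Omar are impossible for the one with pet rabbit.
That leaves Bob.

Bob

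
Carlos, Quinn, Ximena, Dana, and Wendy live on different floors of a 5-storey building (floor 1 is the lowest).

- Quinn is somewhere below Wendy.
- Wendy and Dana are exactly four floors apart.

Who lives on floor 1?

Dana

With clue 1, Wendy is ruled out for floor 1.
With clues 1–2, Carlos, Quinn, and Ximena are ruled out for floor 1.
So floor 1 is Dana.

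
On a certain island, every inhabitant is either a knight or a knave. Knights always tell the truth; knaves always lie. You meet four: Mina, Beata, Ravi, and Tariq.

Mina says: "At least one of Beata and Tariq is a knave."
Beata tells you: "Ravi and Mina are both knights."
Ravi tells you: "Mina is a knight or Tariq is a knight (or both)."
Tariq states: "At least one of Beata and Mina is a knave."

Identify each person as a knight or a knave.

Consider Mina. Suppose Mina is a knave.
Then no assignment of the remaining roles makes every statement match its speaker's type — contradiction.
So Mina is a knight.
With that fixed, Ravi's statement is true, so Ravi is a knight.
With that fixed, Beata's statement is true, so Beata is a knight.
With that fixed, Tariq's statement is false, so Tariq is a knave.

Mina: knight, Beata: knight, Ravi: knight, Tariq: knave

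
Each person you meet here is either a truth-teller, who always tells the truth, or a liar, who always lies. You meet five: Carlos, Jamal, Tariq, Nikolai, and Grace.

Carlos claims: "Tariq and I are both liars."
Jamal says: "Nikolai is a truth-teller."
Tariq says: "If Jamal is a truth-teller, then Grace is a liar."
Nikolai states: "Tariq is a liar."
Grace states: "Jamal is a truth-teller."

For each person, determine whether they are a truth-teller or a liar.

Consider Carlos. Suppose Carlos is a truth-teller.
Then Carlos's own statement would have to be true, but it can't be — contradiction.
So Carlos is a liar.
Consider Jamal. Suppose Jamal is a truth-teller.
Then no assignment of the remaining roles makes every statement match its speaker's type — contradiction.
So Jamal is a liar.
With that fixed, Tariq's statement is true, so Tariq is a truth-teller.
With that fixed, Nikolai's statement is false, so Nikolai is a liar.
With that fixed, Grace's statement is false, so Grace is a liar.

Carlos: liar, Jamal: liar, Tariq: truth-teller, Nikolai: liar, Grace: liar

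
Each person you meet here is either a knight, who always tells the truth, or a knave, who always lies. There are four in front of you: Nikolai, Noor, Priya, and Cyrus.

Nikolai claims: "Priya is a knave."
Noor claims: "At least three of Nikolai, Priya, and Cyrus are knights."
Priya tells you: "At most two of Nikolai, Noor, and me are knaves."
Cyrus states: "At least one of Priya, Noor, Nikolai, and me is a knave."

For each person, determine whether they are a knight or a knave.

Consider Nikolai. Suppose Nikolai is a knight.
Then no assignment of the remaining roles makes every statement match its speaker's type — contradiction.
So Nikolai is a knave.
With that fixed, Noor's statement is false, so Noor is a knave.
With that fixed, Cyrus's statement is true, so Cyrus is a knight.
Consider Priya. Suppose Priya is a knave.
Then Nikolai's statement comes out true, contradicting Nikolai being a knave.
So Priya is a knight.

Nikolai: knave, Noor: knave, Priya: knight, Cyrus: knight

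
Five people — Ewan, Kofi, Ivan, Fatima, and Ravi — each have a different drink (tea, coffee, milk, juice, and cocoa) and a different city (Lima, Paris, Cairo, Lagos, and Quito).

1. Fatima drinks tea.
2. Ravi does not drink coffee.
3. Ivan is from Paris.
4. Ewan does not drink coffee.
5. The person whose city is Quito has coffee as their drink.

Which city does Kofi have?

Quito

With clues 1–3, Paris is impossible for Kofi's city.
With clues 1–5, Cairo, Lagos, and Lima are impossible for Kofi's city.
That leaves Quito.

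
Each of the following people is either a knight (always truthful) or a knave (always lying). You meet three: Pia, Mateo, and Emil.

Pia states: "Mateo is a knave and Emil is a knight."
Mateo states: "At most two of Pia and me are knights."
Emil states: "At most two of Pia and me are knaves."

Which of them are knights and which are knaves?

Regardless of anyone's role, Mateo's statement is true, so Mateo is a knight.
With that fixed, Emil's statement is true, so Emil is a knight.
With that fixed, Pia's statement is false, so Pia is a knave.

Pia: knave, Mateo: knight, Emil: knight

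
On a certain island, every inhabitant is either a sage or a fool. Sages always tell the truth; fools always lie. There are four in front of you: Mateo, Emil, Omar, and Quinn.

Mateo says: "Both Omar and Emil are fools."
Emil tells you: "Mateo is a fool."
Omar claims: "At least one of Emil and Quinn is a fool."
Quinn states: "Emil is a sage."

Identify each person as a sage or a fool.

Mateo: fool, Emil: sage, Omar: fool, Quinn: sage

Consider Mateo. Suppose Mateo is a sage.
Then no assignment of the remaining roles makes every statement match its speaker's type — contradiction.
So Mateo is a fool.
With that fixed, Emil's statement is true, so Emil is a sage.
With that fixed, Quinn's statement is true, so Quinn is a sage.
With that fixed, Omar's statement is false, so Omar is a fool.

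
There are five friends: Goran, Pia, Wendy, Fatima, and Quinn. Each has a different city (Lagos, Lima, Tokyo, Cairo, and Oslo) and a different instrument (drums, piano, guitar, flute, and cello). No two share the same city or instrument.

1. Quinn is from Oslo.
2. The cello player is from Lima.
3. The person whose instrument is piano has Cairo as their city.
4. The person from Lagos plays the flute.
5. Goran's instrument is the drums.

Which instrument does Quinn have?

With clues 1–2, cello is impossible for Quinn's instrument.
With clues 1–3, piano is impossible for Quinn's instrument.
With clues 1–4, flute is impossible for Quinn's instrument.
With clues 1–5, drums is impossible for Quinn's instrument.
That leaves guitar.

guitar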